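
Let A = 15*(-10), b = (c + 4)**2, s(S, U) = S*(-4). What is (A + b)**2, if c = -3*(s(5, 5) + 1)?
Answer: 12752041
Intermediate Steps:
s(S, U) = -4*S
c = 57 (c = -3*(-4*5 + 1) = -3*(-20 + 1) = -3*(-19) = 57)
b = 3721 (b = (57 + 4)**2 = 61**2 = 3721)
A = -150
(A + b)**2 = (-150 + 3721)**2 = 3571**2 = 12752041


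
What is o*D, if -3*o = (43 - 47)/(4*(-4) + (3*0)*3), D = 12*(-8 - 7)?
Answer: 15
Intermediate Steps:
D = -180 (D = 12*(-15) = -180)
o = -1/12 (o = -(43 - 47)/(3*(4*(-4) + (3*0)*3)) = -(-4)/(3*(-16 + 0*3)) = -(-4)/(3*(-16 + 0)) = -(-4)/(3*(-16)) = -(-4)*(-1)/(3*16) = -⅓*¼ = -1/12 ≈ -0.083333)
o*D = -1/12*(-180) = 15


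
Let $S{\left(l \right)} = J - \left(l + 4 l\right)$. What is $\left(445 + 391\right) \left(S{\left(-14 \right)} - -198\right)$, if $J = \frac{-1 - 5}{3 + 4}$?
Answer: $\frac{1563320}{7} \approx 2.2333 \cdot 10^{5}$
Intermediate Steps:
$J = - \frac{6}{7} \approx -0.85714$
$S{\left(l \right)} = - \frac{6}{7} - 5 l$ ($S{\left(l \right)} = - \frac{6}{7} - \left(l + 4 l\right) = - \frac{6}{7} - 5 l$)
$\left(445 + 391\right) \left(S{\left(-14 \right)} - -198\right) = \left(445 + 391\right) \left(\left(- \frac{6}{7} - -70\right) - -198\right) = 836 \left(\left(- \frac{6}{7} + 70\right) + 198\right) = 836 \left(\frac{484}{7} + 198\right) = 836 \cdot \frac{1870}{7} = \frac{1563320}{7}$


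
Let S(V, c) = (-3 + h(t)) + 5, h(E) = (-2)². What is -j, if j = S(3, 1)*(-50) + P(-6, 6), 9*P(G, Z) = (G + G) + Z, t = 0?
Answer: 902/3 ≈ 300.67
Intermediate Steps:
h(E) = 4
P(G, Z) = Z/9 + 2*G/9 (P(G, Z) = ((G + G) + Z)/9 = (2*G + Z)/9 = (Z + 2*G)/9 = Z/9 + 2*G/9)
S(V, c) = 6 (S(V, c) = (-3 + 4) + 5 = 1 + 5 = 6)
j = -902/3 (j = 6*(-50) + ((⅑)*6 + (2/9)*(-6)) = -300 + (⅔ - 4/3) = -300 - ⅔ = -902/3 ≈ -300.67)
-j = -1*(-902/3) = 902/3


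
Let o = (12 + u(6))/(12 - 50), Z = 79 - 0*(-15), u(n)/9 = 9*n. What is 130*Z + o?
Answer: 194881/19 ≈ 10257.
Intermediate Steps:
u(n) = 81*n (u(n) = 9*(9*n) = 81*n)
Z = 79 (Z = 79 - 1*0 = 79 + 0 = 79)
o = -249/19 (o = (12 + 81*6)/(12 - 50) = (12 + 486)/(-38) = 498*(-1/38) = -249/19 ≈ -13.105)
130*Z + o = 130*79 - 249/19 = 10270 - 249/19 = 194881/19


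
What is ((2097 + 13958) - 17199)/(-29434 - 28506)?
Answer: 286/14485 ≈ 0.019745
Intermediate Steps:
((2097 + 13958) - 17199)/(-29434 - 28506) = (16055 - 17199)/(-57940) = -1144*(-1/57940) = 286/14485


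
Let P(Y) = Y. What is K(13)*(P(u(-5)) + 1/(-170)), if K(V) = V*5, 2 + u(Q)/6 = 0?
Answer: -26533/34 ≈ -780.38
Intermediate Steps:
u(Q) = -12 (u(Q) = -12 + 6*0 = -12 + 0 = -12)
K(V) = 5*V
K(13)*(P(u(-5)) + 1/(-170)) = (5*13)*(-12 + 1/(-170)) = 65*(-12 - 1/170) = 65*(-2041/170) = -26533/34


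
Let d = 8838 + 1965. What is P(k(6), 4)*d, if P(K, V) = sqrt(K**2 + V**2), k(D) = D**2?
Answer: 43212*sqrt(82) ≈ 3.9130e+5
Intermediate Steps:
d = 10803
P(k(6), 4)*d = sqrt((6**2)**2 + 4**2)*10803 = sqrt(36**2 + 16)*10803 = sqrt(1296 + 16)*10803 = sqrt(1312)*10803 = (4*sqrt(82))*10803 = 43212*sqrt(82)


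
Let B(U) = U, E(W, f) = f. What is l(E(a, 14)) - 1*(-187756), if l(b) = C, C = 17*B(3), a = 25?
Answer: 187807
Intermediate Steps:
C = 51 (C = 17*3 = 51)
l(b) = 51
l(E(a, 14)) - 1*(-187756) = 51 - 1*(-187756) = 51 + 187756 = 187807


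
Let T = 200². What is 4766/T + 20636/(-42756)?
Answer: -11101159/30540000 ≈ -0.36350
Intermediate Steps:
T = 40000
4766/T + 20636/(-42756) = 4766/40000 + 20636/(-42756) = 4766*(1/40000) + 20636*(-1/42756) = 2383/20000 - 737/1527 = -11101159/30540000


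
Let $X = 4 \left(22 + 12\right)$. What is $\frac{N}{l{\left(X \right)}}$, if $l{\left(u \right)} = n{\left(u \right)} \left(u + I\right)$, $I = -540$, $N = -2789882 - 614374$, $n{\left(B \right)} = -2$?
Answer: $- \frac{425532}{101} \approx -4213.2$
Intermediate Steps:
$N = -3404256$ ($N = -2789882 - 614374 = -3404256$)
$X = 136$ ($X = 4 \cdot 34 = 136$)
$l{\left(u \right)} = 1080 - 2 u$ ($l{\left(u \right)} = - 2 \left(u - 540\right) = - 2 \left(-540 + u\right) = 1080 - 2 u$)
$\frac{N}{l{\left(X \right)}} = - \frac{3404256}{1080 - 272} = - \frac{3404256}{808} = \left(-3404256\right) \frac{1}{808} = - \frac{425532}{101}$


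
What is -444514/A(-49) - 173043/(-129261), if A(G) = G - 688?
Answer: 1745025965/2886829 ≈ 604.48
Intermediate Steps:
A(G) = -688 + G
-444514/A(-49) - 173043/(-129261) = -444514/(-688 - 49) - 173043/(-129261) = -444514/(-737) - 173043*(-1/129261) = -444514*(-1/737) + 57681/43087 = 444514/737 + 57681/43087 = 1745025965/2886829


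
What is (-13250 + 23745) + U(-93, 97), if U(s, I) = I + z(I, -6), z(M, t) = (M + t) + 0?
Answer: 10683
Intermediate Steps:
z(M, t) = M + t
U(s, I) = -6 + 2*I (U(s, I) = I + (I - 6) = I + (-6 + I) = -6 + 2*I)
(-13250 + 23745) + U(-93, 97) = (-13250 + 23745) + (-6 + 2*97) = 10495 + (-6 + 194) = 10495 + 188 = 10683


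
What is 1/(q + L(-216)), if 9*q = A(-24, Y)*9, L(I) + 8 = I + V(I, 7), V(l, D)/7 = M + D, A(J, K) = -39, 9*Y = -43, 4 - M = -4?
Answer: -1/158 ≈ -0.0063291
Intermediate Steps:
M = 8 (M = 4 - 1*(-4) = 4 + 4 = 8)
Y = -43/9 (Y = (⅑)*(-43) = -43/9 ≈ -4.7778)
V(l, D) = 56 + 7*D (V(l, D) = 7*(8 + D) = 56 + 7*D)
L(I) = 97 + I (L(I) = -8 + (I + (56 + 7*7)) = -8 + (I + (56 + 49)) = -8 + (I + 105) = -8 + (105 + I) = 97 + I)
q = -39 (q = (-39*9)/9 = (⅑)*(-351) = -39)
1/(q + L(-216)) = 1/(-39 + (97 - 216)) = 1/(-39 - 119) = 1/(-158) = -1/158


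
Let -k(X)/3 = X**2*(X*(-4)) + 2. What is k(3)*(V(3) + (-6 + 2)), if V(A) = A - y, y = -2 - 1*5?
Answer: 1908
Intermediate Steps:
k(X) = -6 + 12*X**3 (k(X) = -3*(X**2*(X*(-4)) + 2) = -3*(X**2*(-4*X) + 2) = -3*(-4*X**3 + 2) = -3*(2 - 4*X**3) = -6 + 12*X**3)
y = -7 (y = -2 - 5 = -7)
V(A) = 7 + A (V(A) = A - 1*(-7) = A + 7 = 7 + A)
k(3)*(V(3) + (-6 + 2)) = (-6 + 12*3**3)*((7 + 3) + (-6 + 2)) = (-6 + 12*27)*(10 - 4) = (-6 + 324)*6 = 318*6 = 1908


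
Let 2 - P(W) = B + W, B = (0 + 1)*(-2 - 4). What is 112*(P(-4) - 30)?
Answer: -2016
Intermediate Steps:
B = -6 (B = 1*(-6) = -6)
P(W) = 8 - W (P(W) = 2 - (-6 + W) = 2 + (6 - W) = 8 - W)
112*(P(-4) - 30) = 112*((8 - 1*(-4)) - 30) = 112*((8 + 4) - 30) = 112*(12 - 30) = 112*(-18) = -2016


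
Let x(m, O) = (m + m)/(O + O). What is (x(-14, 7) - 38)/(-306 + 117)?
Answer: 40/189 ≈ 0.21164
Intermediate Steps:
x(m, O) = m/O (x(m, O) = (2*m)/((2*O)) = (2*m)*(1/(2*O)) = m/O)
(x(-14, 7) - 38)/(-306 + 117) = (-14/7 - 38)/(-306 + 117) = (-14*1/7 - 38)/(-189) = (-2 - 38)*(-1/189) = -40*(-1/189) = 40/189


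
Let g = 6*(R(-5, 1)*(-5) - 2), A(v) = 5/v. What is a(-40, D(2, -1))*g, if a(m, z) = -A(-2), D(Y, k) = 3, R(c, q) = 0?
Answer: -30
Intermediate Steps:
a(m, z) = 5/2 (a(m, z) = -5/(-2) = -5*(-1)/2 = -1*(-5/2) = 5/2)
g = -12 (g = 6*(0*(-5) - 2) = 6*(0 - 2) = 6*(-2) = -12)
a(-40, D(2, -1))*g = (5/2)*(-12) = -30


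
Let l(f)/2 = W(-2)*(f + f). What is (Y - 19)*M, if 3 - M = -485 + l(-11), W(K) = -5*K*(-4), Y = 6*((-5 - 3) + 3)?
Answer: 62328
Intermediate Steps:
Y = -30 (Y = 6*(-8 + 3) = 6*(-5) = -30)
W(K) = 20*K
l(f) = -160*f (l(f) = 2*((20*(-2))*(f + f)) = 2*(-80*f) = -160*f)
M = -1272 (M = 3 - (-485 - 160*(-11)) = 3 - (-485 + 1760) = 3 - 1*1275 = 3 - 1275 = -1272)
(Y - 19)*M = (-30 - 19)*(-1272) = -49*(-1272) = 62328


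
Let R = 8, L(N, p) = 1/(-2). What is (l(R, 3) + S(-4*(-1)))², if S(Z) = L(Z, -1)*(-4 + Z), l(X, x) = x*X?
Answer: 576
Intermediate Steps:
L(N, p) = -½
l(X, x) = X*x
S(Z) = 2 - Z/2 (S(Z) = -(-4 + Z)/2 = 2 - Z/2)
(l(R, 3) + S(-4*(-1)))² = (8*3 + (2 - (-2)*(-1)))² = (24 + (2 - ½*4))² = (24 + (2 - 2))² = (24 + 0)² = 24² = 576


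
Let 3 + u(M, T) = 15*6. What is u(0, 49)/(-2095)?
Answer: -87/2095 ≈ -0.041527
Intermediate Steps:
u(M, T) = 87 (u(M, T) = -3 + 15*6 = -3 + 90 = 87)
u(0, 49)/(-2095) = 87/(-2095) = 87*(-1/2095) = -87/2095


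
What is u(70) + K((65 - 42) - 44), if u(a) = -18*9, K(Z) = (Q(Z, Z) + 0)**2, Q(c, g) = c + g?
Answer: 1602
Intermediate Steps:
K(Z) = 4*Z**2 (K(Z) = ((Z + Z) + 0)**2 = (2*Z + 0)**2 = (2*Z)**2 = 4*Z**2)
u(a) = -162
u(70) + K((65 - 42) - 44) = -162 + 4*((65 - 42) - 44)**2 = -162 + 4*(23 - 44)**2 = -162 + 4*(-21)**2 = -162 + 4*441 = -162 + 1764 = 1602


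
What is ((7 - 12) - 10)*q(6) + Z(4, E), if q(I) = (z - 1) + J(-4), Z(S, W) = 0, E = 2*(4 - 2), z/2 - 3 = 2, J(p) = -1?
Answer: -120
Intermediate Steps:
z = 10 (z = 6 + 2*2 = 6 + 4 = 10)
E = 4 (E = 2*2 = 4)
q(I) = 8 (q(I) = (10 - 1) - 1 = 9 - 1 = 8)
((7 - 12) - 10)*q(6) + Z(4, E) = ((7 - 12) - 10)*8 + 0 = (-5 - 10)*8 + 0 = -15*8 + 0 = -120 + 0 = -120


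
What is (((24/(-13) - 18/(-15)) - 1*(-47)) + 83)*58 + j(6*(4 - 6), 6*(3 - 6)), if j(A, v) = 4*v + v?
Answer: 481814/65 ≈ 7412.5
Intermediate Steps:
j(A, v) = 5*v
(((24/(-13) - 18/(-15)) - 1*(-47)) + 83)*58 + j(6*(4 - 6), 6*(3 - 6)) = (((24/(-13) - 18/(-15)) - 1*(-47)) + 83)*58 + 5*(6*(3 - 6)) = (((24*(-1/13) - 18*(-1/15)) + 47) + 83)*58 + 5*(6*(-3)) = (((-24/13 + 6/5) + 47) + 83)*58 + 5*(-18) = ((-42/65 + 47) + 83)*58 - 90 = (3013/65 + 83)*58 - 90 = (8408/65)*58 - 90 = 487664/65 - 90 = 481814/65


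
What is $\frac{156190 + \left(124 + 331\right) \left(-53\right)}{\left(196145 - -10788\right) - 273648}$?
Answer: $- \frac{26415}{13343} \approx -1.9797$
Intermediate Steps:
$\frac{156190 + \left(124 + 331\right) \left(-53\right)}{\left(196145 - -10788\right) - 273648} = \frac{156190 + 455 \left(-53\right)}{\left(196145 + 10788\right) - 273648} = \frac{156190 - 24115}{206933 - 273648} = \frac{132075}{-66715} = 132075 \left(- \frac{1}{66715}\right) = - \frac{26415}{13343}$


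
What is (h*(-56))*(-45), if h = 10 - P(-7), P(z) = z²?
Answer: -98280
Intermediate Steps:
h = -39 (h = 10 - 1*(-7)² = 10 - 1*49 = 10 - 49 = -39)
(h*(-56))*(-45) = -39*(-56)*(-45) = 2184*(-45) = -98280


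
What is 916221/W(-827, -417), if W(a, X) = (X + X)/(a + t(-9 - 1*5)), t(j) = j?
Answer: 256847287/278 ≈ 9.2391e+5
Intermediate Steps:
W(a, X) = 2*X/(-14 + a) (W(a, X) = (X + X)/(a + (-9 - 1*5)) = (2*X)/(a + (-9 - 5)) = (2*X)/(a - 14) = (2*X)/(-14 + a) = 2*X/(-14 + a))
916221/W(-827, -417) = 916221/((2*(-417)/(-14 - 827))) = 916221/((2*(-417)/(-841))) = 916221/((2*(-417)*(-1/841))) = 916221/(834/841) = 916221*(841/834) = 256847287/278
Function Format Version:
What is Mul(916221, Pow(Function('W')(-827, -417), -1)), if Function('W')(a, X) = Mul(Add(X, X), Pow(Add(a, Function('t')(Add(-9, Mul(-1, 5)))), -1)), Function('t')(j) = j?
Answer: Rational(256847287, 278) ≈ 9.2391e+5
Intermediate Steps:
Function('W')(a, X) = Mul(2, X, Pow(Add(-14, a), -1)) (Function('W')(a, X) = Mul(Add(X, X), Pow(Add(a, Add(-9, Mul(-1, 5))), -1)) = Mul(Mul(2, X), Pow(Add(a, Add(-9, -5)), -1)) = Mul(Mul(2, X), Pow(Add(a, -14), -1)) = Mul(Mul(2, X), Pow(Add(-14, a), -1)) = Mul(2, X, Pow(Add(-14, a), -1)))
Mul(916221, Pow(Function('W')(-827, -417), -1)) = Mul(916221, Pow(Mul(2, -417, Pow(Add(-14, -827), -1)), -1)) = Mul(916221, Pow(Mul(2, -417, Pow(-841, -1)), -1)) = Mul(916221, Pow(Mul(2, -417, Rational(-1, 841)), -1)) = Mul(916221, Pow(Rational(834, 841), -1)) = Mul(916221, Rational(841, 834)) = Rational(256847287, 278)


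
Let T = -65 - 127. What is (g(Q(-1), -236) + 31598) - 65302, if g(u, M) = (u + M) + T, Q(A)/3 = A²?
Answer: -34129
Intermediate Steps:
T = -192
Q(A) = 3*A²
g(u, M) = -192 + M + u (g(u, M) = (u + M) - 192 = (M + u) - 192 = -192 + M + u)
(g(Q(-1), -236) + 31598) - 65302 = ((-192 - 236 + 3*(-1)²) + 31598) - 65302 = ((-192 - 236 + 3*1) + 31598) - 65302 = ((-192 - 236 + 3) + 31598) - 65302 = (-425 + 31598) - 65302 = 31173 - 65302 = -34129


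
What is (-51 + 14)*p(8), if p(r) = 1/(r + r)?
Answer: -37/16 ≈ -2.3125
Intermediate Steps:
p(r) = 1/(2*r)
(-51 + 14)*p(8) = (-51 + 14)*((1/2)/8) = -37/(2*8) = -37*1/16 = -37/16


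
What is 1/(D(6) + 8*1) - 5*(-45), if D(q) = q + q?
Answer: 4501/20 ≈ 225.05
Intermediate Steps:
D(q) = 2*q
1/(D(6) + 8*1) - 5*(-45) = 1/(2*6 + 8*1) - 5*(-45) = 1/(12 + 8) + 225 = 1/20 + 225 = 4501/20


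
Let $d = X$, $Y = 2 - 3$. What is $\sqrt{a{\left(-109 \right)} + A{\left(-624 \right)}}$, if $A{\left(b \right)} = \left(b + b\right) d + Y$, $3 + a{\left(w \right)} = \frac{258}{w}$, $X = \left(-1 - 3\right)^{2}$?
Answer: $\frac{i \sqrt{237315454}}{109} \approx 141.33 i$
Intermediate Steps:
$Y = -1$
$X = 16$ ($X = \left(-4\right)^{2} = 16$)
$a{\left(w \right)} = -3 + \frac{258}{w}$
$d = 16$
$A{\left(b \right)} = -1 + 32 b$ ($A{\left(b \right)} = \left(b + b\right) 16 - 1 = 2 b 16 - 1 = 32 b - 1 = -1 + 32 b$)
$\sqrt{a{\left(-109 \right)} + A{\left(-624 \right)}} = \sqrt{\left(-3 + \frac{258}{-109}\right) + \left(-1 + 32 \left(-624\right)\right)} = \sqrt{\left(-3 + 258 \left(- \frac{1}{109}\right)\right) - 19969} = \sqrt{\left(-3 - \frac{258}{109}\right) - 19969} = \sqrt{- \frac{585}{109} - 19969} = \sqrt{- \frac{2177206}{109}} = \frac{i \sqrt{237315454}}{109}$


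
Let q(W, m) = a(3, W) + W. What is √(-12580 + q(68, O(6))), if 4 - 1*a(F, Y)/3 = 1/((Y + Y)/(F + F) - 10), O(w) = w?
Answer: I*√18050342/38 ≈ 111.8*I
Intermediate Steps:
a(F, Y) = 12 - 3/(-10 + Y/F) (a(F, Y) = 12 - 3/((Y + Y)/(F + F) - 10) = 12 - 3/((2*Y)/((2*F)) - 10) = 12 - 3/((2*Y)*(1/(2*F)) - 10) = 12 - 3/(Y/F - 10) = 12 - 3/(-10 + Y/F))
q(W, m) = W + 3*(123 - 4*W)/(30 - W) (q(W, m) = 3*(-4*W + 41*3)/(-W + 10*3) + W = 3*(-4*W + 123)/(-W + 30) + W = 3*(123 - 4*W)/(30 - W) + W = W + 3*(123 - 4*W)/(30 - W))
√(-12580 + q(68, O(6))) = √(-12580 + (-369 + 68² - 18*68)/(-30 + 68)) = √(-12580 + (-369 + 4624 - 1224)/38) = √(-12580 + (1/38)*3031) = √(-12580 + 3031/38) = √(-475009/38) = I*√18050342/38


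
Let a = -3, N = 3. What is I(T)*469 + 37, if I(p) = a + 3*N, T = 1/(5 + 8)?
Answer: 2851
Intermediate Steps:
T = 1/13 ≈ 0.076923
I(p) = 6 (I(p) = -3 + 3*3 = -3 + 9 = 6)
I(T)*469 + 37 = 6*469 + 37 = 2814 + 37 = 2851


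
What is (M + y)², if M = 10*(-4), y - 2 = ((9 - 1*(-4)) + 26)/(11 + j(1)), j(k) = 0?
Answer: 143641/121 ≈ 1187.1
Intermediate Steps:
y = 61/11 (y = 2 + ((9 - 1*(-4)) + 26)/(11 + 0) = 2 + ((9 + 4) + 26)/11 = 2 + (13 + 26)*(1/11) = 2 + 39*(1/11) = 2 + 39/11 = 61/11 ≈ 5.5455)
M = -40
(M + y)² = (-40 + 61/11)² = (-379/11)² = 143641/121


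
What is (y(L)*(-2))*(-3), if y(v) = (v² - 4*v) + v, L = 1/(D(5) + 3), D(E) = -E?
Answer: 21/2 ≈ 10.500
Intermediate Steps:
L = -½ (L = 1/(-1*5 + 3) = 1/(-5 + 3) = 1/(-2) = -½ ≈ -0.50000)
y(v) = v² - 3*v
(y(L)*(-2))*(-3) = (-(-3 - ½)/2*(-2))*(-3) = (-½*(-7/2)*(-2))*(-3) = ((7/4)*(-2))*(-3) = -7/2*(-3) = 21/2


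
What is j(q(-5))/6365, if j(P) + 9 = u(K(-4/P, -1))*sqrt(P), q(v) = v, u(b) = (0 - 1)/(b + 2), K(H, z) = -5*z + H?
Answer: -9/6365 - I*sqrt(5)/49647 ≈ -0.001414 - 4.5039e-5*I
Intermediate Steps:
K(H, z) = H - 5*z
u(b) = -1/(2 + b)
j(P) = -9 - sqrt(P)/(7 - 4/P) (j(P) = -9 + (-1/(2 + (-4/P - 5*(-1))))*sqrt(P) = -9 + (-1/(2 + (-4/P + 5)))*sqrt(P) = -9 + (-1/(2 + (5 - 4/P)))*sqrt(P) = -9 + (-1/(7 - 4/P))*sqrt(P) = -9 - sqrt(P)/(7 - 4/P))
j(q(-5))/6365 = ((36 - (-5)**(3/2) - 63*(-5))/(-4 + 7*(-5)))/6365 = ((36 - (-5)*I*sqrt(5) + 315)/(-4 - 35))*(1/6365) = ((36 + 5*I*sqrt(5) + 315)/(-39))*(1/6365) = -(351 + 5*I*sqrt(5))/39*(1/6365) = (-9 - 5*I*sqrt(5)/39)*(1/6365) = -9/6365 - I*sqrt(5)/49647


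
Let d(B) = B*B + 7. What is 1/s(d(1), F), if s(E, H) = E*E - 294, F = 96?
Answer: -1/230 ≈ -0.0043478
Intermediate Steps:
d(B) = 7 + B² (d(B) = B² + 7 = 7 + B²)
s(E, H) = -294 + E² (s(E, H) = E² - 294 = -294 + E²)
1/s(d(1), F) = 1/(-294 + (7 + 1²)²) = 1/(-294 + (7 + 1)²) = 1/(-294 + 8²) = 1/(-294 + 64) = 1/(-230) = -1/230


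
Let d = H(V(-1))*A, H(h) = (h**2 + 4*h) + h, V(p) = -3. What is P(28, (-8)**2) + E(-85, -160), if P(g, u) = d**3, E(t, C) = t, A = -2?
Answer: 1643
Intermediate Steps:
H(h) = h**2 + 5*h
d = 12 (d = -3*(5 - 3)*(-2) = -3*2*(-2) = -6*(-2) = 12)
P(g, u) = 1728 (P(g, u) = 12**3 = 1728)
P(28, (-8)**2) + E(-85, -160) = 1728 - 85 = 1643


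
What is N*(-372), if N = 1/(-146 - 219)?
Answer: 372/365 ≈ 1.0192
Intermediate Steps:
N = -1/365 (N = 1/(-365) = -1/365 ≈ -0.0027397)
N*(-372) = -1/365*(-372) = 372/365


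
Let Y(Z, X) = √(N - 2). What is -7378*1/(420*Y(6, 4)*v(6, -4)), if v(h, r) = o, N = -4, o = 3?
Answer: 527*I*√6/540 ≈ 2.3905*I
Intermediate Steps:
v(h, r) = 3
Y(Z, X) = I*√6 (Y(Z, X) = √(-4 - 2) = √(-6) = I*√6)
-7378*1/(420*Y(6, 4)*v(6, -4)) = -7378*(-I*√6/7560) = -(-527)*I*√6/540 = 527*I*√6/540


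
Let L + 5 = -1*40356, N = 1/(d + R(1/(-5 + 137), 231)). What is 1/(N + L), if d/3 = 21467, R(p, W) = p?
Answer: -8500933/343106156681 ≈ -2.4776e-5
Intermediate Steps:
d = 64401 (d = 3*21467 = 64401)
N = 132/8500933 (N = 1/(64401 + 1/(-5 + 137)) = 1/(64401 + 1/132) = 1/(8500933/132) = 132/8500933 ≈ 1.5528e-5)
L = -40361 (L = -5 - 1*40356 = -5 - 40356 = -40361)
1/(N + L) = 1/(132/8500933 - 40361) = 1/(-343106156681/8500933) = -8500933/343106156681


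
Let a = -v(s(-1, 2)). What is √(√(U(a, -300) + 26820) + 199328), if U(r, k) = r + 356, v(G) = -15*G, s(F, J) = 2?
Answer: √(199328 + √27206) ≈ 446.65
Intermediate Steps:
a = 30 (a = -(-15)*2 = -1*(-30) = 30)
U(r, k) = 356 + r
√(√(U(a, -300) + 26820) + 199328) = √(√((356 + 30) + 26820) + 199328) = √(√(386 + 26820) + 199328) = √(√27206 + 199328) = √(199328 + √27206)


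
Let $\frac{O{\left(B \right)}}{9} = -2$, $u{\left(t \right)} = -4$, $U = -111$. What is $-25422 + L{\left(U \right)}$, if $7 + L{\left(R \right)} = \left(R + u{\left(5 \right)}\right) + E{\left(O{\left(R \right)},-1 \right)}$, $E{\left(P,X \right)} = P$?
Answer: $-25562$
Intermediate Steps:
$O{\left(B \right)} = -18$ ($O{\left(B \right)} = 9 \left(-2\right) = -18$)
$L{\left(R \right)} = -29 + R$ ($L{\left(R \right)} = -7 + \left(\left(R - 4\right) - 18\right) = -7 + \left(\left(-4 + R\right) - 18\right) = -7 + \left(-22 + R\right) = -29 + R$)
$-25422 + L{\left(U \right)} = -25422 - 140 = -25562$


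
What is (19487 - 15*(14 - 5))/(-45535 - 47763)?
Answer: -9676/46649 ≈ -0.20742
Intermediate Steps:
(19487 - 15*(14 - 5))/(-45535 - 47763) = (19487 - 15*9)/(-93298) = (19487 - 135)*(-1/93298) = 19352*(-1/93298) = -9676/46649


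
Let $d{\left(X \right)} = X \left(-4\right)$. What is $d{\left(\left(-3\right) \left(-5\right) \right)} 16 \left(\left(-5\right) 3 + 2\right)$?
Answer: $12480$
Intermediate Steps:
$d{\left(X \right)} = - 4 X$
$d{\left(\left(-3\right) \left(-5\right) \right)} 16 \left(\left(-5\right) 3 + 2\right) = - 4 \left(\left(-3\right) \left(-5\right)\right) 16 \left(\left(-5\right) 3 + 2\right) = \left(-4\right) 15 \cdot 16 \left(-15 + 2\right) = \left(-60\right) 16 \left(-13\right) = \left(-960\right) \left(-13\right) = 12480$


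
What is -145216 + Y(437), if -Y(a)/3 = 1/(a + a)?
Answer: -126918787/874 ≈ -1.4522e+5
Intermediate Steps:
Y(a) = -3/(2*a) (Y(a) = -3/(a + a) = -3*1/(2*a) = -3/(2*a))
-145216 + Y(437) = -145216 - 3/2/437 = -145216 - 3/2*1/437 = -145216 - 3/874 = -126918787/874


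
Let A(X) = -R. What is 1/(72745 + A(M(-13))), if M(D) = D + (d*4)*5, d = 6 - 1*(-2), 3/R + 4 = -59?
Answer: 21/1527646 ≈ 1.3747e-5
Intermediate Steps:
R = -1/21 (R = 3/(-4 - 59) = 3/(-63) = 3*(-1/63) = -1/21 ≈ -0.047619)
d = 8 (d = 6 + 2 = 8)
M(D) = 160 + D (M(D) = D + (8*4)*5 = D + 32*5 = D + 160 = 160 + D)
A(X) = 1/21 (A(X) = -1*(-1/21) = 1/21)
1/(72745 + A(M(-13))) = 1/(72745 + 1/21) = 1/(1527646/21) = 21/1527646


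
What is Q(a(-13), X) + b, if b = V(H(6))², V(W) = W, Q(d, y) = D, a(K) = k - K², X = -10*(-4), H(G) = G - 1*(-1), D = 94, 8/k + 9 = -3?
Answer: 143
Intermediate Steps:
k = -⅔ (k = 8/(-9 - 3) = 8/(-12) = 8*(-1/12) = -⅔ ≈ -0.66667)
H(G) = 1 + G (H(G) = G + 1 = 1 + G)
X = 40
a(K) = -⅔ - K²
Q(d, y) = 94
b = 49 (b = (1 + 6)² = 7² = 49)
Q(a(-13), X) + b = 94 + 49 = 143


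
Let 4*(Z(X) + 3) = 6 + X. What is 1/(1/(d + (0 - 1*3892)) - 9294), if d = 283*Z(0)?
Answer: -8633/80235104 ≈ -0.00010760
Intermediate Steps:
Z(X) = -3/2 + X/4 (Z(X) = -3 + (6 + X)/4 = -3 + (3/2 + X/4) = -3/2 + X/4)
d = -849/2 (d = 283*(-3/2 + (1/4)*0) = 283*(-3/2 + 0) = 283*(-3/2) = -849/2 ≈ -424.50)
1/(1/(d + (0 - 1*3892)) - 9294) = 1/(1/(-849/2 + (0 - 1*3892)) - 9294) = 1/(1/(-849/2 + (0 - 3892)) - 9294) = 1/(1/(-849/2 - 3892) - 9294) = 1/(1/(-8633/2) - 9294) = 1/(-2/8633 - 9294) = 1/(-80235104/8633) = -8633/80235104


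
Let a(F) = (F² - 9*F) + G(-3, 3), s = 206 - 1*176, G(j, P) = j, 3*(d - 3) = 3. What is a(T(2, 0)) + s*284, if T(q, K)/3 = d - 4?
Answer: 8517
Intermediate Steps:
d = 4 (d = 3 + (⅓)*3 = 3 + 1 = 4)
T(q, K) = 0 (T(q, K) = 3*(4 - 4) = 3*0 = 0)
s = 30 (s = 206 - 176 = 30)
a(F) = -3 + F² - 9*F (a(F) = (F² - 9*F) - 3 = -3 + F² - 9*F)
a(T(2, 0)) + s*284 = (-3 + 0² - 9*0) + 30*284 = (-3 + 0 + 0) + 8520 = -3 + 8520 = 8517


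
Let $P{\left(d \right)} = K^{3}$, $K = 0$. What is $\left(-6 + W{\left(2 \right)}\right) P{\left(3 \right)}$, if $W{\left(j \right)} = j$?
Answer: $0$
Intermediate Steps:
$P{\left(d \right)} = 0$ ($P{\left(d \right)} = 0^{3} = 0$)
$\left(-6 + W{\left(2 \right)}\right) P{\left(3 \right)} = \left(-6 + 2\right) 0 = \left(-4\right) 0 = 0$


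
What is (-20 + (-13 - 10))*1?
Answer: -43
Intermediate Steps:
(-20 + (-13 - 10))*1 = (-20 - 23)*1 = -43*1 = -43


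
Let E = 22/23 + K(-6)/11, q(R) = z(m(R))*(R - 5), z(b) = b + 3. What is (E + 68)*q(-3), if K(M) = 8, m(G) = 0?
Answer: -423120/253 ≈ -1672.4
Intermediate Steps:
z(b) = 3 + b
q(R) = -15 + 3*R (q(R) = (3 + 0)*(R - 5) = 3*(-5 + R) = -15 + 3*R)
E = 426/253 (E = 22/23 + 8/11 = 426/253 ≈ 1.6838)
(E + 68)*q(-3) = (426/253 + 68)*(-15 + 3*(-3)) = 17630*(-15 - 9)/253 = (17630/253)*(-24) = -423120/253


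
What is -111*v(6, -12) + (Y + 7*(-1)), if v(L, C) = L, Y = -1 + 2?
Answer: -672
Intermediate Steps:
Y = 1
-111*v(6, -12) + (Y + 7*(-1)) = -111*6 + (1 + 7*(-1)) = -666 + (1 - 7) = -666 - 6 = -672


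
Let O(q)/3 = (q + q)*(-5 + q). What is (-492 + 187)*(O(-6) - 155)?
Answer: -73505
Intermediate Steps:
O(q) = 6*q*(-5 + q) (O(q) = 3*((q + q)*(-5 + q)) = 3*((2*q)*(-5 + q)) = 3*(2*q*(-5 + q)) = 6*q*(-5 + q))
(-492 + 187)*(O(-6) - 155) = (-492 + 187)*(6*(-6)*(-5 - 6) - 155) = -305*(6*(-6)*(-11) - 155) = -305*(396 - 155) = -305*241 = -73505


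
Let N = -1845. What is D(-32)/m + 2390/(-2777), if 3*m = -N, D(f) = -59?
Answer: -1633693/1707855 ≈ -0.95658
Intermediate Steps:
m = 615 (m = (-1*(-1845))/3 = (⅓)*1845 = 615)
D(-32)/m + 2390/(-2777) = -59/615 + 2390/(-2777) = -59*1/615 + 2390*(-1/2777) = -59/615 - 2390/2777 = -1633693/1707855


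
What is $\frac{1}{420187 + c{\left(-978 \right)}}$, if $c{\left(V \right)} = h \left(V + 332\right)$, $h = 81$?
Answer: $\frac{1}{367861} \approx 2.7184 \cdot 10^{-6}$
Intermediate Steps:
$c{\left(V \right)} = 26892 + 81 V$ ($c{\left(V \right)} = 81 \left(V + 332\right) = 81 \left(332 + V\right) = 26892 + 81 V$)
$\frac{1}{420187 + c{\left(-978 \right)}} = \frac{1}{420187 + \left(26892 + 81 \left(-978\right)\right)} = \frac{1}{420187 + \left(26892 - 79218\right)} = \frac{1}{420187 - 52326} = \frac{1}{367861}$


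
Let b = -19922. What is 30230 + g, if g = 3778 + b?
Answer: 14086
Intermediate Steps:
g = -16144 (g = 3778 - 19922 = -16144)
30230 + g = 30230 - 16144 = 14086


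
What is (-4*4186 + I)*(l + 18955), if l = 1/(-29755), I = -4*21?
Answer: -9491093371872/29755 ≈ -3.1897e+8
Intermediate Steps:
I = -84
l = -1/29755 ≈ -3.3608e-5
(-4*4186 + I)*(l + 18955) = (-4*4186 - 84)*(-1/29755 + 18955) = (-16744 - 84)*(564006024/29755) = -16828*564006024/29755 = -9491093371872/29755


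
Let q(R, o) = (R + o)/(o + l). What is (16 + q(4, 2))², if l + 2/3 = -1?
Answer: 1156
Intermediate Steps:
l = -5/3 (l = -⅔ - 1 = -5/3 ≈ -1.6667)
q(R, o) = (R + o)/(-5/3 + o) (q(R, o) = (R + o)/(o - 5/3) = (R + o)/(-5/3 + o))
(16 + q(4, 2))² = (16 + 3*(4 + 2)/(-5 + 3*2))² = (16 + 3*6/(-5 + 6))² = (16 + 3*6/1)² = (16 + 3*1*6)² = (16 + 18)² = 34² = 1156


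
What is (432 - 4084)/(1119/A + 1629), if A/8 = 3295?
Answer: -96266720/42941559 ≈ -2.2418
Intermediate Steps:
A = 26360 (A = 8*3295 = 26360)
(432 - 4084)/(1119/A + 1629) = (432 - 4084)/(1119/26360 + 1629) = -3652/(1119*(1/26360) + 1629) = -3652/(1119/26360 + 1629) = -3652/42941559/26360 = -3652*26360/42941559 = -96266720/42941559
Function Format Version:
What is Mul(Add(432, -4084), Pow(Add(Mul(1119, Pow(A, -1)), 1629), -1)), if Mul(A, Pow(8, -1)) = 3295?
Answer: Rational(-96266720, 42941559) ≈ -2.2418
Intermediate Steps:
A = 26360 (A = Mul(8, 3295) = 26360)
Mul(Add(432, -4084), Pow(Add(Mul(1119, Pow(A, -1)), 1629), -1)) = Mul(Add(432, -4084), Pow(Add(Mul(1119, Pow(26360, -1)), 1629), -1)) = Mul(-3652, Pow(Add(Mul(1119, Rational(1, 26360)), 1629), -1)) = Mul(-3652, Pow(Add(Rational(1119, 26360), 1629), -1)) = Mul(-3652, Pow(Rational(42941559, 26360), -1)) = Mul(-3652, Rational(26360, 42941559)) = Rational(-96266720, 42941559)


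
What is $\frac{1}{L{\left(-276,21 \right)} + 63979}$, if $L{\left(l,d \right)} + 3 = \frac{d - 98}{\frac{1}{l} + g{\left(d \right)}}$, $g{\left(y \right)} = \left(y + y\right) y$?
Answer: $\frac{243431}{15573720404} \approx 1.5631 \cdot 10^{-5}$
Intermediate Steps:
$g{\left(y \right)} = 2 y^{2}$ ($g{\left(y \right)} = 2 y y = 2 y^{2}$)
$L{\left(l,d \right)} = -3 + \frac{-98 + d}{\frac{1}{l} + 2 d^{2}}$ ($L{\left(l,d \right)} = -3 + \frac{d - 98}{\frac{1}{l} + 2 d^{2}} = -3 + \frac{-98 + d}{\frac{1}{l} + 2 d^{2}}$)
$\frac{1}{L{\left(-276,21 \right)} + 63979} = \frac{1}{\frac{-3 - -27048 + 21 \left(-276\right) - - 1656 \cdot 21^{2}}{1 + 2 \left(-276\right) 21^{2}} + 63979} = \frac{1}{\frac{-3 + 27048 - 5796 - \left(-1656\right) 441}{1 + 2 \left(-276\right) 441} + 63979} = \frac{1}{\frac{-3 + 27048 - 5796 + 730296}{1 - 243432} + 63979} = \frac{1}{\frac{1}{-243431} \cdot 751545 + 63979} = \frac{1}{\left(- \frac{1}{243431}\right) 751545 + 63979} = \frac{1}{- \frac{751545}{243431} + 63979} = \frac{1}{\frac{15573720404}{243431}} = \frac{243431}{15573720404}$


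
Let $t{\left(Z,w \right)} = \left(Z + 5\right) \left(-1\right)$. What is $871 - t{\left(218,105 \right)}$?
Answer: $1094$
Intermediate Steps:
$t{\left(Z,w \right)} = -5 - Z$ ($t{\left(Z,w \right)} = \left(5 + Z\right) \left(-1\right) = -5 - Z$)
$871 - t{\left(218,105 \right)} = 871 - \left(-5 - 218\right) = 871 - -223 = 871 + 223 = 1094$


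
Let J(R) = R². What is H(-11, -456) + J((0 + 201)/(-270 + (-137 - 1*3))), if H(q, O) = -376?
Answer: -63165199/168100 ≈ -375.76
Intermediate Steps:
H(-11, -456) + J((0 + 201)/(-270 + (-137 - 1*3))) = -376 + ((0 + 201)/(-270 + (-137 - 1*3)))² = -376 + (201/(-270 + (-137 - 3)))² = -376 + (201/(-270 - 140))² = -376 + (201/(-410))² = -376 + (201*(-1/410))² = -376 + (-201/410)² = -376 + 40401/168100 = -63165199/168100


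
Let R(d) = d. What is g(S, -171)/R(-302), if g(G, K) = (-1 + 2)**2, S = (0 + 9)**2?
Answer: -1/302 ≈ -0.0033113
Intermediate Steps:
S = 81 (S = 9**2 = 81)
g(G, K) = 1 (g(G, K) = 1**2 = 1)
g(S, -171)/R(-302) = 1/(-302) = 1*(-1/302) = -1/302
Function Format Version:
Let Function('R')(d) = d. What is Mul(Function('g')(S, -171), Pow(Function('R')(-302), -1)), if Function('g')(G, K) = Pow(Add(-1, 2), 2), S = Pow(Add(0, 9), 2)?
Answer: Rational(-1, 302) ≈ -0.0033113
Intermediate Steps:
S = 81 (S = Pow(9, 2) = 81)
Function('g')(G, K) = 1 (Function('g')(G, K) = Pow(1, 2) = 1)
Mul(Function('g')(S, -171), Pow(Function('R')(-302), -1)) = Mul(1, Pow(-302, -1)) = Mul(1, Rational(-1, 302)) = Rational(-1, 302)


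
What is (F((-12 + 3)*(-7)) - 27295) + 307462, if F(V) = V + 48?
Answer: 280278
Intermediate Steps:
F(V) = 48 + V
(F((-12 + 3)*(-7)) - 27295) + 307462 = ((48 + (-12 + 3)*(-7)) - 27295) + 307462 = ((48 - 9*(-7)) - 27295) + 307462 = ((48 + 63) - 27295) + 307462 = (111 - 27295) + 307462 = -27184 + 307462 = 280278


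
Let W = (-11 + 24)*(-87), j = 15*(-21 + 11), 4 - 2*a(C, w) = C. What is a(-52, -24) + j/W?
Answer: 10606/377 ≈ 28.133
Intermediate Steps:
a(C, w) = 2 - C/2
j = -150 (j = 15*(-10) = -150)
W = -1131 (W = 13*(-87) = -1131)
a(-52, -24) + j/W = (2 - ½*(-52)) - 150/(-1131) = (2 + 26) - 150*(-1/1131) = 28 + 50/377 = 10606/377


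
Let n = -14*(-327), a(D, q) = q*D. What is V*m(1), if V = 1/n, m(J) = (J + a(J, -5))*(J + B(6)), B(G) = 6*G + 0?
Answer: -74/2289 ≈ -0.032329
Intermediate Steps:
a(D, q) = D*q
B(G) = 6*G
n = 4578
m(J) = -4*J*(36 + J) (m(J) = (J + J*(-5))*(J + 6*6) = (J - 5*J)*(J + 36) = (-4*J)*(36 + J) = -4*J*(36 + J))
V = 1/4578 ≈ 0.00021844
V*m(1) = (4*1*(-36 - 1*1))/4578 = (4*1*(-36 - 1))/4578 = (4*1*(-37))/4578 = (1/4578)*(-148) = -74/2289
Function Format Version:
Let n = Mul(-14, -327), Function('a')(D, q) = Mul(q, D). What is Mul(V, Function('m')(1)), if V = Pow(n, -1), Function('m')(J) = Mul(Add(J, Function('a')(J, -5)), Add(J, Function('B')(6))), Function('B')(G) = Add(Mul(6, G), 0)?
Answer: Rational(-74, 2289) ≈ -0.032329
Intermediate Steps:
Function('a')(D, q) = Mul(D, q)
Function('B')(G) = Mul(6, G)
n = 4578
Function('m')(J) = Mul(-4, J, Add(36, J)) (Function('m')(J) = Mul(Add(J, Mul(J, -5)), Add(J, Mul(6, 6))) = Mul(Add(J, Mul(-5, J)), Add(J, 36)) = Mul(Mul(-4, J), Add(36, J)) = Mul(-4, J, Add(36, J)))
V = Rational(1, 4578) (V = Pow(4578, -1) = Rational(1, 4578) ≈ 0.00021844)
Mul(V, Function('m')(1)) = Mul(Rational(1, 4578), Mul(4, 1, Add(-36, Mul(-1, 1)))) = Mul(Rational(1, 4578), Mul(4, 1, Add(-36, -1))) = Mul(Rational(1, 4578), Mul(4, 1, -37)) = Mul(Rational(1, 4578), -148) = Rational(-74, 2289)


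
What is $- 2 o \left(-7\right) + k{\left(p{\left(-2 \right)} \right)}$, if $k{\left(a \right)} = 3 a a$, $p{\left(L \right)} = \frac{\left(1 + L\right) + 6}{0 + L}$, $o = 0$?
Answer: $\frac{75}{4} \approx 18.75$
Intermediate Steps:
$p{\left(L \right)} = \frac{7 + L}{L}$
$k{\left(a \right)} = 3 a^{2}$
$- 2 o \left(-7\right) + k{\left(p{\left(-2 \right)} \right)} = \left(-2\right) 0 \left(-7\right) + 3 \left(\frac{7 - 2}{-2}\right)^{2} = 0 \left(-7\right) + 3 \left(\left(- \frac{1}{2}\right) 5\right)^{2} = 0 + 3 \left(- \frac{5}{2}\right)^{2} = 0 + 3 \cdot \frac{25}{4} = 0 + \frac{75}{4} = \frac{75}{4}$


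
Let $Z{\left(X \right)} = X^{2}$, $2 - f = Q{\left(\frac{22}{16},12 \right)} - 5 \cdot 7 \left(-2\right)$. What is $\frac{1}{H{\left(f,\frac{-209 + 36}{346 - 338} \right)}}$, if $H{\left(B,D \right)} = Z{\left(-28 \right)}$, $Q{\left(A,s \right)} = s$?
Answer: $\frac{1}{784} \approx 0.0012755$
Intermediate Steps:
$f = -80$ ($f = 2 - \left(12 - 5 \cdot 7 \left(-2\right)\right) = 2 - \left(12 - 35 \left(-2\right)\right) = 2 - \left(12 - -70\right) = 2 - \left(12 + 70\right) = 2 - 82 = -80$)
$H{\left(B,D \right)} = 784$ ($H{\left(B,D \right)} = \left(-28\right)^{2} = 784$)
$\frac{1}{H{\left(f,\frac{-209 + 36}{346 - 338} \right)}} = \frac{1}{784}$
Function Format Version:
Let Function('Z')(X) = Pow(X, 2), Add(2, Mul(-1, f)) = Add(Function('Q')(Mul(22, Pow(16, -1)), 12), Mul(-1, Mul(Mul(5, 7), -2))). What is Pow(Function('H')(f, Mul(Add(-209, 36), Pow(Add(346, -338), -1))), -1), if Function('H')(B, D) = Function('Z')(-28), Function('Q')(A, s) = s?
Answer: Rational(1, 784) ≈ 0.0012755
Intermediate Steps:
f = -80 (f = Add(2, Mul(-1, Add(12, Mul(-1, Mul(Mul(5, 7), -2))))) = Add(2, Mul(-1, Add(12, Mul(-1, Mul(35, -2))))) = Add(2, Mul(-1, Add(12, Mul(-1, -70)))) = Add(2, Mul(-1, Add(12, 70))) = Add(2, Mul(-1, 82)) = Add(2, -82) = -80)
Function('H')(B, D) = 784 (Function('H')(B, D) = Pow(-28, 2) = 784)
Pow(Function('H')(f, Mul(Add(-209, 36), Pow(Add(346, -338), -1))), -1) = Pow(784, -1) = Rational(1, 784)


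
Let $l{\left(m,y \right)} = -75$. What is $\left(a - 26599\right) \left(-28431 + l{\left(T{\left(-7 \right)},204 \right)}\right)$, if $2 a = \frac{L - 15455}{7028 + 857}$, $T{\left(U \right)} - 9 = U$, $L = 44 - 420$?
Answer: $\frac{5978877815433}{7885} \approx 7.5826 \cdot 10^{8}$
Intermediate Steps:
$L = -376$ ($L = 44 - 420 = -376$)
$T{\left(U \right)} = 9 + U$
$a = - \frac{15831}{15770}$ ($a = \frac{\left(-376 - 15455\right) \frac{1}{7028 + 857}}{2} = \frac{\left(-15831\right) \frac{1}{7885}}{2} = \frac{1}{2} \left(- \frac{15831}{7885}\right) = - \frac{15831}{15770} \approx -1.0039$)
$\left(a - 26599\right) \left(-28431 + l{\left(T{\left(-7 \right)},204 \right)}\right) = \left(- \frac{15831}{15770} - 26599\right) \left(-28431 - 75\right) = \left(- \frac{419482061}{15770}\right) \left(-28506\right) = \frac{5978877815433}{7885}$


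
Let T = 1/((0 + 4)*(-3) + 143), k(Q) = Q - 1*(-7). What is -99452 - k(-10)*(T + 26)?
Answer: -13017991/131 ≈ -99374.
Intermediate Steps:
k(Q) = 7 + Q (k(Q) = Q + 7 = 7 + Q)
T = 1/131 (T = 1/(4*(-3) + 143) = 1/(-12 + 143) = 1/131 ≈ 0.0076336)
-99452 - k(-10)*(T + 26) = -99452 - (7 - 10)*(1/131 + 26) = -99452 - (-3)*3407/131 = -99452 - 1*(-10221/131) = -99452 + 10221/131 = -13017991/131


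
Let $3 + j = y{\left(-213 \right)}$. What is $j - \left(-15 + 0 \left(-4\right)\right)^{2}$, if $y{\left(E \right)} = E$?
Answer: $-441$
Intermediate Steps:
$j = -216$ ($j = -3 - 213 = -216$)
$j - \left(-15 + 0 \left(-4\right)\right)^{2} = -216 - \left(-15 + 0 \left(-4\right)\right)^{2} = -216 - \left(-15 + 0\right)^{2} = -216 - \left(-15\right)^{2} = -216 - 225 = -441$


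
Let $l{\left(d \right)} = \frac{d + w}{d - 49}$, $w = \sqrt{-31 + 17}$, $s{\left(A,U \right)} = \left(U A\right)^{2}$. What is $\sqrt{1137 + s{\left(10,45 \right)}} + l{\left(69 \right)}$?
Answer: $\frac{69}{20} + \sqrt{203637} + \frac{i \sqrt{14}}{20} \approx 454.71 + 0.18708 i$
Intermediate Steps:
$s{\left(A,U \right)} = A^{2} U^{2}$ ($s{\left(A,U \right)} = \left(A U\right)^{2} = A^{2} U^{2}$)
$w = i \sqrt{14}$ ($w = \sqrt{-14} = i \sqrt{14} \approx 3.7417 i$)
$l{\left(d \right)} = \frac{d + i \sqrt{14}}{-49 + d}$ ($l{\left(d \right)} = \frac{d + i \sqrt{14}}{d - 49} = \frac{d + i \sqrt{14}}{-49 + d}$)
$\sqrt{1137 + s{\left(10,45 \right)}} + l{\left(69 \right)} = \sqrt{1137 + 10^{2} \cdot 45^{2}} + \frac{69 + i \sqrt{14}}{-49 + 69} = \sqrt{1137 + 100 \cdot 2025} + \frac{69 + i \sqrt{14}}{20} = \sqrt{1137 + 202500} + \frac{69 + i \sqrt{14}}{20} = \sqrt{203637} + \left(\frac{69}{20} + \frac{i \sqrt{14}}{20}\right) = \frac{69}{20} + \sqrt{203637} + \frac{i \sqrt{14}}{20}$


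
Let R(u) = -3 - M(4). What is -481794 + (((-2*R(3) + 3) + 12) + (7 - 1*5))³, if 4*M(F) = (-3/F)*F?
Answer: -3774845/8 ≈ -4.7186e+5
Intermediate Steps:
M(F) = -¾ (M(F) = ((-3/F)*F)/4 = (¼)*(-3) = -¾)
R(u) = -9/4 (R(u) = -3 - 1*(-¾) = -3 + ¾ = -9/4)
-481794 + (((-2*R(3) + 3) + 12) + (7 - 1*5))³ = -481794 + (((-2*(-9/4) + 3) + 12) + (7 - 1*5))³ = -481794 + (((9/2 + 3) + 12) + (7 - 5))³ = -481794 + ((15/2 + 12) + 2)³ = -481794 + (39/2 + 2)³ = -481794 + (43/2)³ = -481794 + 79507/8 = -3774845/8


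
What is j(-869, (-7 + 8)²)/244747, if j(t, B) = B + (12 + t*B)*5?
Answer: -4284/244747 ≈ -0.017504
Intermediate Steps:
j(t, B) = 60 + B + 5*B*t (j(t, B) = B + (12 + B*t)*5 = B + (60 + 5*B*t) = 60 + B + 5*B*t)
j(-869, (-7 + 8)²)/244747 = (60 + (-7 + 8)² + 5*(-7 + 8)²*(-869))/244747 = (60 + 1² + 5*1²*(-869))*(1/244747) = (60 + 1 + 5*1*(-869))*(1/244747) = (60 + 1 - 4345)*(1/244747) = -4284*1/244747 = -4284/244747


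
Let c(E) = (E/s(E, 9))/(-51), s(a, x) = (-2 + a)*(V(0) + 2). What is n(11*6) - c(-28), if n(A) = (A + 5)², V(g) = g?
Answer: 3856372/765 ≈ 5041.0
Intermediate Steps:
s(a, x) = -4 + 2*a (s(a, x) = (-2 + a)*(0 + 2) = (-2 + a)*2 = -4 + 2*a)
n(A) = (5 + A)²
c(E) = -E/(51*(-4 + 2*E)) (c(E) = (E/(-4 + 2*E))/(-51) = (E/(-4 + 2*E))*(-1/51) = -E/(51*(-4 + 2*E)))
n(11*6) - c(-28) = (5 + 11*6)² - (-1)*(-28)/(-204 + 102*(-28)) = (5 + 66)² - (-1)*(-28)/(-204 - 2856) = 71² - (-1)*(-28)/(-3060) = 5041 - (-1)*(-28)*(-1)/3060 = 5041 - 1*(-7/765) = 5041 + 7/765 = 3856372/765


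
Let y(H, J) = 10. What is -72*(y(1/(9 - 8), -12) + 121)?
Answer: -9432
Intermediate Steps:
-72*(y(1/(9 - 8), -12) + 121) = -72*(10 + 121) = -72*131 = -9432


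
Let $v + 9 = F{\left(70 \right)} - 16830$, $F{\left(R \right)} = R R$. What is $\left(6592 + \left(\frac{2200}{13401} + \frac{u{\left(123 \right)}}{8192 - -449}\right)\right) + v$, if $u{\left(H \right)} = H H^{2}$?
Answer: $- \frac{594215636360}{115798041} \approx -5131.5$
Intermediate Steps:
$F{\left(R \right)} = R^{2}$
$u{\left(H \right)} = H^{3}$
$v = -11939$ ($v = -9 + \left(70^{2} - 16830\right) = -9 + \left(4900 - 16830\right) = -9 - 11930 = -11939$)
$\left(6592 + \left(\frac{2200}{13401} + \frac{u{\left(123 \right)}}{8192 - -449}\right)\right) + v = \left(6592 + \left(\frac{2200}{13401} + \frac{123^{3}}{8192 - -449}\right)\right) - 11939 = \left(6592 + \left(2200 \cdot \frac{1}{13401} + \frac{1860867}{8192 + 449}\right)\right) - 11939 = \left(6592 + \left(\frac{2200}{13401} + \frac{1860867}{8641}\right)\right) - 11939 = \left(6592 + \frac{24956488867}{115798041}\right) - 11939 = \frac{788297175139}{115798041} - 11939 = - \frac{594215636360}{115798041}$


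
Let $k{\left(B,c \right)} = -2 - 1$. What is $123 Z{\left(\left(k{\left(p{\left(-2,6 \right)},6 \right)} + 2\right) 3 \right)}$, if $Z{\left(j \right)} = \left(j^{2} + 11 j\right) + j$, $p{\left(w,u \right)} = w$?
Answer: $-3321$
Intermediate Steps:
$k{\left(B,c \right)} = -3$
$Z{\left(j \right)} = j^{2} + 12 j$
$123 Z{\left(\left(k{\left(p{\left(-2,6 \right)},6 \right)} + 2\right) 3 \right)} = 123 \left(-3 + 2\right) 3 \left(12 + \left(-3 + 2\right) 3\right) = 123 \left(-1\right) 3 \left(12 - 3\right) = 123 \left(- 3 \left(12 - 3\right)\right) = 123 \left(\left(-3\right) 9\right) = 123 \left(-27\right) = -3321$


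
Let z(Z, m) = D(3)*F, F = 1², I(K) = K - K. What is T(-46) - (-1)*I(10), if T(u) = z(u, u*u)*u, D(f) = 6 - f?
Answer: -138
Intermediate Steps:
I(K) = 0
F = 1
z(Z, m) = 3 (z(Z, m) = (6 - 1*3)*1 = (6 - 3)*1 = 3*1 = 3)
T(u) = 3*u
T(-46) - (-1)*I(10) = 3*(-46) - (-1)*0 = -138 - 1*0 = -138 + 0 = -138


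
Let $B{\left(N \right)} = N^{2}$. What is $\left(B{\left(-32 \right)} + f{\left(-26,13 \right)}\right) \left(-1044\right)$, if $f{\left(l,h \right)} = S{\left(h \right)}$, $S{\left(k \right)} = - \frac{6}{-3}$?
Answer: $-1071144$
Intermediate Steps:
$S{\left(k \right)} = 2$ ($S{\left(k \right)} = \left(-6\right) \left(- \frac{1}{3}\right) = 2$)
$f{\left(l,h \right)} = 2$
$\left(B{\left(-32 \right)} + f{\left(-26,13 \right)}\right) \left(-1044\right) = \left(\left(-32\right)^{2} + 2\right) \left(-1044\right) = \left(1024 + 2\right) \left(-1044\right) = 1026 \left(-1044\right) = -1071144$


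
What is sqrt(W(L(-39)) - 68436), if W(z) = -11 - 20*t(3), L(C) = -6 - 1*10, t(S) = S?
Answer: I*sqrt(68507) ≈ 261.74*I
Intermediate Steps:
L(C) = -16 (L(C) = -6 - 10 = -16)
W(z) = -71 (W(z) = -11 - 20*3 = -11 - 60 = -71)
sqrt(W(L(-39)) - 68436) = sqrt(-71 - 68436) = sqrt(-68507) = I*sqrt(68507)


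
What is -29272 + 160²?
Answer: -3672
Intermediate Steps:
-29272 + 160² = -29272 + 25600 = -3672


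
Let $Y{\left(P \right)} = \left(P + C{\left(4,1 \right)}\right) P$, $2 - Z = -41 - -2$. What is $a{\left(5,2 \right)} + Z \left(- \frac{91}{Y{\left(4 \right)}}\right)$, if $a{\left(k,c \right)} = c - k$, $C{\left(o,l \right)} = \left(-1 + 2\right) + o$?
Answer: $- \frac{3839}{36} \approx -106.64$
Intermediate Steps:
$C{\left(o,l \right)} = 1 + o$
$Z = 41$ ($Z = 2 - \left(-41 - -2\right) = 2 - \left(-41 + 2\right) = 2 - -39 = 2 + 39 = 41$)
$Y{\left(P \right)} = P \left(5 + P\right)$ ($Y{\left(P \right)} = \left(P + \left(1 + 4\right)\right) P = \left(P + 5\right) P = \left(5 + P\right) P = P \left(5 + P\right)$)
$a{\left(5,2 \right)} + Z \left(- \frac{91}{Y{\left(4 \right)}}\right) = \left(2 - 5\right) + 41 \left(- \frac{91}{4 \left(5 + 4\right)}\right) = \left(2 - 5\right) + 41 \left(- \frac{91}{4 \cdot 9}\right) = -3 + 41 \left(- \frac{91}{36}\right) = -3 - \frac{3731}{36} = - \frac{3839}{36}$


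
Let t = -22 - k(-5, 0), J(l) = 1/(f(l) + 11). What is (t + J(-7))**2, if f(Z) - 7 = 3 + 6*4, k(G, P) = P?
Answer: 978121/2025 ≈ 483.02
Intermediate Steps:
f(Z) = 34 (f(Z) = 7 + (3 + 6*4) = 7 + (3 + 24) = 7 + 27 = 34)
J(l) = 1/45 (J(l) = 1/(34 + 11) = 1/45)
t = -22 (t = -22 - 1*0 = -22 + 0 = -22)
(t + J(-7))**2 = (-22 + 1/45)**2 = (-989/45)**2 = 978121/2025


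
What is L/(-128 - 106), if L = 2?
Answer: -1/117 ≈ -0.0085470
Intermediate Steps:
L/(-128 - 106) = 2/(-128 - 106) = 2/(-234) = -1/234*2 = -1/117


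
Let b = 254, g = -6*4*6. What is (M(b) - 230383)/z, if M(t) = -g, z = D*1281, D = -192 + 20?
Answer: 230239/220332 ≈ 1.0450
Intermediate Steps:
g = -144 (g = -24*6 = -144)
D = -172
z = -220332 (z = -172*1281 = -220332)
M(t) = 144 (M(t) = -1*(-144) = 144)
(M(b) - 230383)/z = (144 - 230383)/(-220332) = -230239*(-1/220332) = 230239/220332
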